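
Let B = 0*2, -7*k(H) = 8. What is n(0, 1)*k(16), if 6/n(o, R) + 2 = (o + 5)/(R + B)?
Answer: -16/7 ≈ -2.2857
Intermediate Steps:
k(H) = -8/7 (k(H) = -⅐*8 = -8/7)
B = 0
n(o, R) = 6/(-2 + (5 + o)/R) (n(o, R) = 6/(-2 + (o + 5)/(R + 0)) = 6/(-2 + (5 + o)/R))
n(0, 1)*k(16) = (6*1/(5 + 0 - 2*1))*(-8/7) = (6*1/(5 + 0 - 2))*(-8/7) = (6*1/3)*(-8/7) = (6*1*(⅓))*(-8/7) = 2*(-8/7) = -16/7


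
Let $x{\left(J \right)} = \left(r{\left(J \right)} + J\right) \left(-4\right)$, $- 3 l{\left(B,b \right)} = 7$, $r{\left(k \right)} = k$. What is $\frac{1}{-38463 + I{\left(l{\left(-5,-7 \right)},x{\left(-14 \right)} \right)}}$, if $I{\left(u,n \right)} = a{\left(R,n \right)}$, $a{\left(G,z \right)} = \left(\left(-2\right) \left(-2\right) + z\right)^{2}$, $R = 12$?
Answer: $- \frac{1}{25007} \approx -3.9989 \cdot 10^{-5}$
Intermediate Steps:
$l{\left(B,b \right)} = - \frac{7}{3}$ ($l{\left(B,b \right)} = \left(- \frac{1}{3}\right) 7 = - \frac{7}{3}$)
$a{\left(G,z \right)} = \left(4 + z\right)^{2}$
$x{\left(J \right)} = - 8 J$ ($x{\left(J \right)} = \left(J + J\right) \left(-4\right) = 2 J \left(-4\right) = - 8 J$)
$I{\left(u,n \right)} = \left(4 + n\right)^{2}$
$\frac{1}{-38463 + I{\left(l{\left(-5,-7 \right)},x{\left(-14 \right)} \right)}} = \frac{1}{-38463 + \left(4 - -112\right)^{2}} = \frac{1}{-38463 + \left(4 + 112\right)^{2}} = \frac{1}{-38463 + 116^{2}} = \frac{1}{-38463 + 13456} = \frac{1}{-25007} = - \frac{1}{25007}$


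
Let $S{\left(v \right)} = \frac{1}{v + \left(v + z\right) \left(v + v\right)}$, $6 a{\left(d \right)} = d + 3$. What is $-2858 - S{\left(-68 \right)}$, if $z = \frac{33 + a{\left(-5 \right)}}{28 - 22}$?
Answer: $- \frac{217082257}{75956} \approx -2858.0$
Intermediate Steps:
$a{\left(d \right)} = \frac{1}{2} + \frac{d}{6}$ ($a{\left(d \right)} = \frac{d + 3}{6} = \frac{3 + d}{6} = \frac{1}{2} + \frac{d}{6}$)
$z = \frac{49}{9}$ ($z = \frac{33 + \left(\frac{1}{2} + \frac{1}{6} \left(-5\right)\right)}{28 - 22} = \frac{33 + \left(\frac{1}{2} - \frac{5}{6}\right)}{6} = \left(33 - \frac{1}{3}\right) \frac{1}{6} = \frac{98}{3} \cdot \frac{1}{6} = \frac{49}{9} \approx 5.4444$)
$S{\left(v \right)} = \frac{1}{v + 2 v \left(\frac{49}{9} + v\right)}$ ($S{\left(v \right)} = \frac{1}{v + \left(v + \frac{49}{9}\right) \left(v + v\right)} = \frac{1}{v + \left(\frac{49}{9} + v\right) 2 v} = \frac{1}{v + 2 v \left(\frac{49}{9} + v\right)}$)
$-2858 - S{\left(-68 \right)} = -2858 - \frac{9}{\left(-68\right) \left(107 + 18 \left(-68\right)\right)} = -2858 - 9 \left(- \frac{1}{68}\right) \frac{1}{107 - 1224} = -2858 - 9 \left(- \frac{1}{68}\right) \frac{1}{-1117} = -2858 - 9 \left(- \frac{1}{68}\right) \left(- \frac{1}{1117}\right) = -2858 - \frac{9}{75956} = - \frac{217082257}{75956}$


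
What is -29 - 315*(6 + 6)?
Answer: -3809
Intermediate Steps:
-29 - 315*(6 + 6) = -29 - 315*12 = -29 - 45*84 = -29 - 3780 = -3809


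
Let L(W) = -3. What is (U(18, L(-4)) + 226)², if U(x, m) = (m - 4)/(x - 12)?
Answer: 1819801/36 ≈ 50550.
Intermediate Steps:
U(x, m) = (-4 + m)/(-12 + x)
(U(18, L(-4)) + 226)² = ((-4 - 3)/(-12 + 18) + 226)² = (-7/6 + 226)² = (1349/6)² = 1819801/36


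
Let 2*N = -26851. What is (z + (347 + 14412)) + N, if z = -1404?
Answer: -141/2 ≈ -70.500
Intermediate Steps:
N = -26851/2 (N = (½)*(-26851) = -26851/2 ≈ -13426.)
(z + (347 + 14412)) + N = (-1404 + (347 + 14412)) - 26851/2 = (-1404 + 14759) - 26851/2 = 13355 - 26851/2 = -141/2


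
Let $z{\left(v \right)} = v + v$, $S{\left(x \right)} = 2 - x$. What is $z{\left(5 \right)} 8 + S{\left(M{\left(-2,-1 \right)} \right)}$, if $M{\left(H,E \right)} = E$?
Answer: $83$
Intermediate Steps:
$z{\left(v \right)} = 2 v$
$z{\left(5 \right)} 8 + S{\left(M{\left(-2,-1 \right)} \right)} = 2 \cdot 5 \cdot 8 + \left(2 - -1\right) = 10 \cdot 8 + \left(2 + 1\right) = 80 + 3 = 83$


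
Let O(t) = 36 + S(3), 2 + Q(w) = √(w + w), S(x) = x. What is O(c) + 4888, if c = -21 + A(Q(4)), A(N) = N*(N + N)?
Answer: 4927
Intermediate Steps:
Q(w) = -2 + √2*√w (Q(w) = -2 + √(w + w) = -2 + √(2*w) = -2 + √2*√w)
A(N) = 2*N² (A(N) = N*(2*N) = 2*N²)
c = -21 + 2*(-2 + 2*√2)² (c = -21 + 2*(-2 + √2*√4)² = -21 + 2*(-2 + √2*2)² = -21 + 2*(-2 + 2*√2)² ≈ -19.627)
O(t) = 39 (O(t) = 36 + 3 = 39)
O(c) + 4888 = 39 + 4888 = 4927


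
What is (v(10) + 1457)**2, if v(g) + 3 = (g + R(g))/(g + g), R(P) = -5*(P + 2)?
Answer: 8427409/4 ≈ 2.1069e+6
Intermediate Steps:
R(P) = -10 - 5*P (R(P) = -5*(2 + P) = -10 - 5*P)
v(g) = -3 + (-10 - 4*g)/(2*g) (v(g) = -3 + (g + (-10 - 5*g))/(g + g) = -3 + (-10 - 4*g)/((2*g)) = -3 + (-10 - 4*g)*(1/(2*g)) = -3 + (-10 - 4*g)/(2*g))
(v(10) + 1457)**2 = ((-5 - 5/10) + 1457)**2 = ((-5 - 5*1/10) + 1457)**2 = ((-5 - 1/2) + 1457)**2 = (-11/2 + 1457)**2 = (2903/2)**2 = 8427409/4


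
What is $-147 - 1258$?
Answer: $-1405$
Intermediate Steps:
$-147 - 1258 = -1405$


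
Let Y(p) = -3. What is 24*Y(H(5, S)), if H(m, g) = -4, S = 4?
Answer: -72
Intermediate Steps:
24*Y(H(5, S)) = 24*(-3) = -72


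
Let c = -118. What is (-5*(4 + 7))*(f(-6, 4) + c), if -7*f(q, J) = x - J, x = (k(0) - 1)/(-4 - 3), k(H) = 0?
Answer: 316525/49 ≈ 6459.7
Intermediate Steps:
x = ⅐ (x = (0 - 1)/(-4 - 3) = -1/(-7) = -1*(-⅐) = ⅐ ≈ 0.14286)
f(q, J) = -1/49 + J/7 (f(q, J) = -(⅐ - J)/7 = -1/49 + J/7)
(-5*(4 + 7))*(f(-6, 4) + c) = (-5*(4 + 7))*((-1/49 + (⅐)*4) - 118) = (-5*11)*((-1/49 + 4/7) - 118) = -55*(27/49 - 118) = -55*(-5755/49) = 316525/49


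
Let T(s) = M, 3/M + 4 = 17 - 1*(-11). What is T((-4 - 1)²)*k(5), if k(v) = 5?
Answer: 5/8 ≈ 0.62500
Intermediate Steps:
M = ⅛ (M = 3/(-4 + (17 - 1*(-11))) = 3/(-4 + (17 + 11)) = 3/(-4 + 28) = 3/24 = 3*(1/24) = ⅛ ≈ 0.12500)
T(s) = ⅛
T((-4 - 1)²)*k(5) = (⅛)*5 = 5/8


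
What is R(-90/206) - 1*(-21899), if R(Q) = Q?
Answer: 2255552/103 ≈ 21899.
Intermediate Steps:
R(-90/206) - 1*(-21899) = -90/206 - 1*(-21899) = -90*1/206 + 21899 = -45/103 + 21899 = 2255552/103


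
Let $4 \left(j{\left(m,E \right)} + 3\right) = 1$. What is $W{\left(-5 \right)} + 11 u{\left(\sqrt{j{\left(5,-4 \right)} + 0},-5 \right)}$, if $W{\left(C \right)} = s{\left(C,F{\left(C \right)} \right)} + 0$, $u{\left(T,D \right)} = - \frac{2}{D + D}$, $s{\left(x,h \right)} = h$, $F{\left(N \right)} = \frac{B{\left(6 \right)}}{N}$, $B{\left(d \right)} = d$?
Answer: $1$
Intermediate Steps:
$F{\left(N \right)} = \frac{6}{N}$
$j{\left(m,E \right)} = - \frac{11}{4}$ ($j{\left(m,E \right)} = -3 + \frac{1}{4} \cdot 1 = -3 + \frac{1}{4} = - \frac{11}{4}$)
$u{\left(T,D \right)} = - \frac{1}{D}$ ($u{\left(T,D \right)} = - \frac{2}{2 D} = - 2 \frac{1}{2 D} = - \frac{1}{D}$)
$W{\left(C \right)} = \frac{6}{C}$ ($W{\left(C \right)} = \frac{6}{C} + 0 = \frac{6}{C}$)
$W{\left(-5 \right)} + 11 u{\left(\sqrt{j{\left(5,-4 \right)} + 0},-5 \right)} = \frac{6}{-5} + 11 \left(- \frac{1}{-5}\right) = 6 \left(- \frac{1}{5}\right) + 11 \left(\left(-1\right) \left(- \frac{1}{5}\right)\right) = - \frac{6}{5} + 11 \cdot \frac{1}{5} = - \frac{6}{5} + \frac{11}{5} = 1$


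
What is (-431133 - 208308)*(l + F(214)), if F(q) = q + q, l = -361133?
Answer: 230649565905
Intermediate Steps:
F(q) = 2*q
(-431133 - 208308)*(l + F(214)) = (-431133 - 208308)*(-361133 + 2*214) = -639441*(-361133 + 428) = -639441*(-360705) = 230649565905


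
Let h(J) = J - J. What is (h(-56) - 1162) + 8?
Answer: -1154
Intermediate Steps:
h(J) = 0
(h(-56) - 1162) + 8 = (0 - 1162) + 8 = -1162 + 8 = -1154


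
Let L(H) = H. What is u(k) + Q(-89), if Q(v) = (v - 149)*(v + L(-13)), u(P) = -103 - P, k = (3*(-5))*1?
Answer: 24188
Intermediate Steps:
k = -15 (k = -15*1 = -15)
Q(v) = (-149 + v)*(-13 + v) (Q(v) = (v - 149)*(v - 13) = (-149 + v)*(-13 + v))
u(k) + Q(-89) = (-103 - 1*(-15)) + (1937 + (-89)² - 162*(-89)) = (-103 + 15) + (1937 + 7921 + 14418) = -88 + 24276 = 24188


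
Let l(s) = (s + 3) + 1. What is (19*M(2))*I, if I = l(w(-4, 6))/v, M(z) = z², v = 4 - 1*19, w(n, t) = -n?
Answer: -608/15 ≈ -40.533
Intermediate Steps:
l(s) = 4 + s (l(s) = (3 + s) + 1 = 4 + s)
v = -15 (v = 4 - 19 = -15)
I = -8/15 (I = (4 - 1*(-4))/(-15) = (4 + 4)*(-1/15) = 8*(-1/15) = -8/15 ≈ -0.53333)
(19*M(2))*I = (19*2²)*(-8/15) = (19*4)*(-8/15) = 76*(-8/15) = -608/15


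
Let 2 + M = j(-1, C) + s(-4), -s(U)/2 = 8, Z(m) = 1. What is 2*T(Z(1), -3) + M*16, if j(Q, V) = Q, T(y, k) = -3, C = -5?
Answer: -310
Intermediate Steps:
s(U) = -16 (s(U) = -2*8 = -16)
M = -19 (M = -2 + (-1 - 16) = -2 - 17 = -19)
2*T(Z(1), -3) + M*16 = 2*(-3) - 19*16 = -6 - 304 = -310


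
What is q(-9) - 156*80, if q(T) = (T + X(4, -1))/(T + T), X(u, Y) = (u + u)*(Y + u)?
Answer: -74885/6 ≈ -12481.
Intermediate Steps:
X(u, Y) = 2*u*(Y + u) (X(u, Y) = (2*u)*(Y + u) = 2*u*(Y + u))
q(T) = (24 + T)/(2*T) (q(T) = (T + 2*4*(-1 + 4))/(T + T) = (T + 2*4*3)/((2*T)) = (T + 24)*(1/(2*T)) = (24 + T)*(1/(2*T)) = (24 + T)/(2*T))
q(-9) - 156*80 = (1/2)*(24 - 9)/(-9) - 156*80 = (1/2)*(-1/9)*15 - 12480 = -5/6 - 12480 = -74885/6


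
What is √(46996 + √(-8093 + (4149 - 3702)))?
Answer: √(46996 + I*√7646) ≈ 216.79 + 0.202*I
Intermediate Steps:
√(46996 + √(-8093 + (4149 - 3702))) = √(46996 + √(-8093 + 447)) = √(46996 + √(-7646)) = √(46996 + I*√7646)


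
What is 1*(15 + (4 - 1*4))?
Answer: 15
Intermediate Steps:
1*(15 + (4 - 1*4)) = 1*(15 + (4 - 4)) = 1*(15 + 0) = 1*15 = 15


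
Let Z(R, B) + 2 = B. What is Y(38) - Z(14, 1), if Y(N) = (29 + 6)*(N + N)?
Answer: 2661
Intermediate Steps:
Y(N) = 70*N (Y(N) = 35*(2*N) = 70*N)
Z(R, B) = -2 + B
Y(38) - Z(14, 1) = 70*38 - (-2 + 1) = 2660 - 1*(-1) = 2660 + 1 = 2661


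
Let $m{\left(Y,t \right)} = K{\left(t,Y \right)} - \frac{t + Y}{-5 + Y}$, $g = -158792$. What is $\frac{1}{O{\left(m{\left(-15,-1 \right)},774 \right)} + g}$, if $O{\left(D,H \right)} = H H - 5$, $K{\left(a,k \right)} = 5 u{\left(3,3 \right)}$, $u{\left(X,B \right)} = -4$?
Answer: $\frac{1}{440279} \approx 2.2713 \cdot 10^{-6}$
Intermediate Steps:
$K{\left(a,k \right)} = -20$ ($K{\left(a,k \right)} = 5 \left(-4\right) = -20$)
$m{\left(Y,t \right)} = -20 - \frac{Y + t}{-5 + Y}$ ($m{\left(Y,t \right)} = -20 - \frac{t + Y}{-5 + Y} = -20 - \frac{Y + t}{-5 + Y}$)
$O{\left(D,H \right)} = -5 + H^{2}$ ($O{\left(D,H \right)} = H^{2} - 5 = -5 + H^{2}$)
$\frac{1}{O{\left(m{\left(-15,-1 \right)},774 \right)} + g} = \frac{1}{\left(-5 + 774^{2}\right) - 158792} = \frac{1}{\left(-5 + 599076\right) - 158792} = \frac{1}{599071 - 158792} = \frac{1}{440279}$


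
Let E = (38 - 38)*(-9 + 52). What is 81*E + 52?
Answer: 52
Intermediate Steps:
E = 0 (E = 0*43 = 0)
81*E + 52 = 81*0 + 52 = 0 + 52 = 52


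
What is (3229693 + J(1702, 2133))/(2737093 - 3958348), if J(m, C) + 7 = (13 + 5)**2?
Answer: -10254/3877 ≈ -2.6448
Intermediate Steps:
J(m, C) = 317 (J(m, C) = -7 + (13 + 5)**2 = -7 + 18**2 = -7 + 324 = 317)
(3229693 + J(1702, 2133))/(2737093 - 3958348) = (3229693 + 317)/(2737093 - 3958348) = 3230010/(-1221255) = 3230010*(-1/1221255) = -10254/3877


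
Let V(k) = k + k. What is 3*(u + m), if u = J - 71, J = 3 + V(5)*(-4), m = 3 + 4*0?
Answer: -315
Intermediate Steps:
V(k) = 2*k
m = 3 (m = 3 + 0 = 3)
J = -37 (J = 3 + (2*5)*(-4) = 3 + 10*(-4) = 3 - 40 = -37)
u = -108 (u = -37 - 71 = -108)
3*(u + m) = 3*(-108 + 3) = 3*(-105) = -315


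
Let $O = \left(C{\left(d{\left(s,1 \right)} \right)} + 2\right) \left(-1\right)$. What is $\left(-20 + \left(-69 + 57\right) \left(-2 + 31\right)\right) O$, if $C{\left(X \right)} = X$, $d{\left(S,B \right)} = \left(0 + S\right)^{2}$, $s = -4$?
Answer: $6624$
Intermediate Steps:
$d{\left(S,B \right)} = S^{2}$
$O = -18$ ($O = \left(\left(-4\right)^{2} + 2\right) \left(-1\right) = \left(16 + 2\right) \left(-1\right) = 18 \left(-1\right) = -18$)
$\left(-20 + \left(-69 + 57\right) \left(-2 + 31\right)\right) O = \left(-20 + \left(-69 + 57\right) \left(-2 + 31\right)\right) \left(-18\right) = \left(-20 - 348\right) \left(-18\right) = \left(-368\right) \left(-18\right) = 6624$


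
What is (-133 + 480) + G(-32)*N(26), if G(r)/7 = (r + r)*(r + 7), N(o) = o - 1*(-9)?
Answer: 392347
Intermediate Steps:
N(o) = 9 + o (N(o) = o + 9 = 9 + o)
G(r) = 14*r*(7 + r) (G(r) = 7*((r + r)*(r + 7)) = 7*((2*r)*(7 + r)) = 7*(2*r*(7 + r)) = 14*r*(7 + r))
(-133 + 480) + G(-32)*N(26) = (-133 + 480) + (14*(-32)*(7 - 32))*(9 + 26) = 347 + (14*(-32)*(-25))*35 = 347 + 11200*35 = 347 + 392000 = 392347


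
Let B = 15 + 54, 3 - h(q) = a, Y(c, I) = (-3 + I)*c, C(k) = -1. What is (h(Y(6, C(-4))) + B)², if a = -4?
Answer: 5776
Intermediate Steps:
Y(c, I) = c*(-3 + I)
h(q) = 7 (h(q) = 3 - 1*(-4) = 3 + 4 = 7)
B = 69
(h(Y(6, C(-4))) + B)² = (7 + 69)² = 76² = 5776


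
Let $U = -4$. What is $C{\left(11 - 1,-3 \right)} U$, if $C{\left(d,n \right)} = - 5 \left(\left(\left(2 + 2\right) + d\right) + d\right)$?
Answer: $480$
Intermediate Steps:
$C{\left(d,n \right)} = -20 - 10 d$ ($C{\left(d,n \right)} = - 5 \left(\left(4 + d\right) + d\right) = - 5 \left(4 + 2 d\right) = -20 - 10 d$)
$C{\left(11 - 1,-3 \right)} U = \left(-20 - 10 \left(11 - 1\right)\right) \left(-4\right) = \left(-20 - 100\right) \left(-4\right) = \left(-120\right) \left(-4\right) = 480$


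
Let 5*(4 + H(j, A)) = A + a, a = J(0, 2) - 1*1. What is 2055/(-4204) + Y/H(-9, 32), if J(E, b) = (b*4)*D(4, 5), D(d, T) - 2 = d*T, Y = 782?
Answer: 944315/46244 ≈ 20.420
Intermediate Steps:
D(d, T) = 2 + T*d (D(d, T) = 2 + d*T = 2 + T*d)
J(E, b) = 88*b (J(E, b) = (b*4)*(2 + 5*4) = (4*b)*(2 + 20) = (4*b)*22 = 88*b)
a = 175 (a = 88*2 - 1*1 = 176 - 1 = 175)
H(j, A) = 31 + A/5 (H(j, A) = -4 + (A + 175)/5 = -4 + (175 + A)/5 = -4 + (35 + A/5) = 31 + A/5)
2055/(-4204) + Y/H(-9, 32) = 2055/(-4204) + 782/(31 + (1/5)*32) = 2055*(-1/4204) + 782/(31 + 32/5) = -2055/4204 + 782/(187/5) = -2055/4204 + 782*(5/187) = -2055/4204 + 230/11 = 944315/46244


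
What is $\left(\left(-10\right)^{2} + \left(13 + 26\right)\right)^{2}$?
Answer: $19321$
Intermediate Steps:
$\left(\left(-10\right)^{2} + \left(13 + 26\right)\right)^{2} = \left(100 + 39\right)^{2} = 139^{2} = 19321$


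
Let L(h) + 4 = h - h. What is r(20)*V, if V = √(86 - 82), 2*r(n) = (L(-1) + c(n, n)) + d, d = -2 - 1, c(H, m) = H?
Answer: 13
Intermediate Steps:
L(h) = -4 (L(h) = -4 + (h - h) = -4 + 0 = -4)
d = -3
r(n) = -7/2 + n/2 (r(n) = ((-4 + n) - 3)/2 = (-7 + n)/2 = -7/2 + n/2)
V = 2 (V = √4 = 2)
r(20)*V = (-7/2 + (½)*20)*2 = (-7/2 + 10)*2 = (13/2)*2 = 13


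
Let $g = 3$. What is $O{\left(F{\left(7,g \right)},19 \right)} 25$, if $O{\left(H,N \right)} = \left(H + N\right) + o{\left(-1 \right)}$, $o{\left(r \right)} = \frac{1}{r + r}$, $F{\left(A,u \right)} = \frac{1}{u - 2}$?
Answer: $\frac{975}{2} \approx 487.5$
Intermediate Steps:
$F{\left(A,u \right)} = \frac{1}{-2 + u}$
$o{\left(r \right)} = \frac{1}{2 r}$
$O{\left(H,N \right)} = - \frac{1}{2} + H + N$ ($O{\left(H,N \right)} = \left(H + N\right) + \frac{1}{2 \left(-1\right)} = \left(H + N\right) + \frac{1}{2} \left(-1\right) = \left(H + N\right) - \frac{1}{2} = - \frac{1}{2} + H + N$)
$O{\left(F{\left(7,g \right)},19 \right)} 25 = \left(- \frac{1}{2} + \frac{1}{-2 + 3} + 19\right) 25 = \left(- \frac{1}{2} + 1^{-1} + 19\right) 25 = \left(- \frac{1}{2} + 1 + 19\right) 25 = \frac{39}{2} \cdot 25 = \frac{975}{2}$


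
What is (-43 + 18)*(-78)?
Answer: 1950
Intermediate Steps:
(-43 + 18)*(-78) = -25*(-78) = 1950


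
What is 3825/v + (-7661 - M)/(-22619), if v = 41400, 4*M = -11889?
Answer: 1247253/4161896 ≈ 0.29968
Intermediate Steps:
M = -11889/4 (M = (¼)*(-11889) = -11889/4 ≈ -2972.3)
3825/v + (-7661 - M)/(-22619) = 3825/41400 + (-7661 - 1*(-11889/4))/(-22619) = 3825*(1/41400) + (-7661 + 11889/4)*(-1/22619) = 17/184 - 18755/4*(-1/22619) = 17/184 + 18755/90476 = 1247253/4161896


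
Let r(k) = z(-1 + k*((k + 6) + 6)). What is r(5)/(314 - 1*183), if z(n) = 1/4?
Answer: 1/524 ≈ 0.0019084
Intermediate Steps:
z(n) = ¼
r(k) = ¼
r(5)/(314 - 1*183) = 1/(4*(314 - 1*183)) = 1/(4*(314 - 183)) = (¼)/131 = (¼)*(1/131) = 1/524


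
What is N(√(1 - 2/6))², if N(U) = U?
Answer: ⅔ ≈ 0.66667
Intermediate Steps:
N(√(1 - 2/6))² = (√(1 - 2/6))² = (√(1 - 2*⅙))² = (√(1 - ⅓))² = (√(⅔))² = (√6/3)² = ⅔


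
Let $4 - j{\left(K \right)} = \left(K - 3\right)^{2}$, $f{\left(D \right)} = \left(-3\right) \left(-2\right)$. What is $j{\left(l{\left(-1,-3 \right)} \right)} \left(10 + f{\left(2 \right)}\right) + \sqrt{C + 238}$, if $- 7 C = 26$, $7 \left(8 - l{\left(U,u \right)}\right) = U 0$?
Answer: $-336 + \frac{2 \sqrt{2870}}{7} \approx -320.69$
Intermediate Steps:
$f{\left(D \right)} = 6$
$l{\left(U,u \right)} = 8$ ($l{\left(U,u \right)} = 8 - \frac{U 0}{7} = 8 - 0 = 8 + 0 = 8$)
$C = - \frac{26}{7}$ ($C = \left(- \frac{1}{7}\right) 26 = - \frac{26}{7} \approx -3.7143$)
$j{\left(K \right)} = 4 - \left(-3 + K\right)^{2}$ ($j{\left(K \right)} = 4 - \left(K - 3\right)^{2} = 4 - \left(-3 + K\right)^{2}$)
$j{\left(l{\left(-1,-3 \right)} \right)} \left(10 + f{\left(2 \right)}\right) + \sqrt{C + 238} = \left(4 - \left(-3 + 8\right)^{2}\right) \left(10 + 6\right) + \sqrt{- \frac{26}{7} + 238} = \left(4 - 5^{2}\right) 16 + \sqrt{\frac{1640}{7}} = \left(4 - 25\right) 16 + \frac{2 \sqrt{2870}}{7} = \left(-21\right) 16 + \frac{2 \sqrt{2870}}{7} = -336 + \frac{2 \sqrt{2870}}{7}$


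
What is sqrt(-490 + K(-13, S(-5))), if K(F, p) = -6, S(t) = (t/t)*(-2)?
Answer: 4*I*sqrt(31) ≈ 22.271*I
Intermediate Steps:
S(t) = -2 (S(t) = 1*(-2) = -2)
sqrt(-490 + K(-13, S(-5))) = sqrt(-490 - 6) = sqrt(-496) = 4*I*sqrt(31)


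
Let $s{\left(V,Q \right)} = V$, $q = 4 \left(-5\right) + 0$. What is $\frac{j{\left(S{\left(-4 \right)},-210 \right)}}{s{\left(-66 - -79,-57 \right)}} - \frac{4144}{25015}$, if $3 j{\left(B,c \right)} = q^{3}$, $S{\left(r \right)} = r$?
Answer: $- \frac{200281616}{975585} \approx -205.29$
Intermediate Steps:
$q = -20$ ($q = -20 + 0 = -20$)
$j{\left(B,c \right)} = - \frac{8000}{3}$ ($j{\left(B,c \right)} = \frac{\left(-20\right)^{3}}{3} = \frac{1}{3} \left(-8000\right) = - \frac{8000}{3}$)
$\frac{j{\left(S{\left(-4 \right)},-210 \right)}}{s{\left(-66 - -79,-57 \right)}} - \frac{4144}{25015} = - \frac{8000}{3 \left(-66 - -79\right)} - \frac{4144}{25015} = - \frac{8000}{3 \left(-66 + 79\right)} - \frac{4144}{25015} = - \frac{8000}{3 \cdot 13} - \frac{4144}{25015} = \left(- \frac{8000}{3}\right) \frac{1}{13} - \frac{4144}{25015} = - \frac{8000}{39} - \frac{4144}{25015} = - \frac{200281616}{975585}$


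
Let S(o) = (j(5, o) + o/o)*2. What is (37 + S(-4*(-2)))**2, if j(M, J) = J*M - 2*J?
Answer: 7569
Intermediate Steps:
j(M, J) = -2*J + J*M
S(o) = 2 + 6*o (S(o) = (o*(-2 + 5) + o/o)*2 = (o*3 + 1)*2 = (3*o + 1)*2 = (1 + 3*o)*2 = 2 + 6*o)
(37 + S(-4*(-2)))**2 = (37 + (2 + 6*(-4*(-2))))**2 = (37 + (2 + 6*8))**2 = (37 + (2 + 48))**2 = (37 + 50)**2 = 87**2 = 7569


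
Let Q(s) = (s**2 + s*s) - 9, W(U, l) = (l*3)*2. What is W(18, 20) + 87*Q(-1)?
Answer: -489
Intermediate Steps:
W(U, l) = 6*l (W(U, l) = (3*l)*2 = 6*l)
Q(s) = -9 + 2*s**2 (Q(s) = (s**2 + s**2) - 9 = 2*s**2 - 9 = -9 + 2*s**2)
W(18, 20) + 87*Q(-1) = 6*20 + 87*(-9 + 2*(-1)**2) = 120 + 87*(-9 + 2*1) = 120 + 87*(-9 + 2) = 120 + 87*(-7) = 120 - 609 = -489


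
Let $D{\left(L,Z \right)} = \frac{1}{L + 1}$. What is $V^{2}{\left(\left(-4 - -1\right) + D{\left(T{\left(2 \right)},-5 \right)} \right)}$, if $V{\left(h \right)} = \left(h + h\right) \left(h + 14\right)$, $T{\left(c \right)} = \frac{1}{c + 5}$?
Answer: $\frac{2608225}{1024} \approx 2547.1$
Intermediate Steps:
$T{\left(c \right)} = \frac{1}{5 + c}$
$D{\left(L,Z \right)} = \frac{1}{1 + L}$
$V{\left(h \right)} = 2 h \left(14 + h\right)$
$V^{2}{\left(\left(-4 - -1\right) + D{\left(T{\left(2 \right)},-5 \right)} \right)} = \left(2 \left(\left(-4 - -1\right) + \frac{1}{1 + \frac{1}{5 + 2}}\right) \left(14 + \left(\left(-4 - -1\right) + \frac{1}{1 + \frac{1}{5 + 2}}\right)\right)\right)^{2} = \left(2 \left(\left(-4 + 1\right) + \frac{1}{1 + \frac{1}{7}}\right) \left(14 + \left(\left(-4 + 1\right) + \frac{1}{1 + \frac{1}{7}}\right)\right)\right)^{2} = \left(2 \left(-3 + \frac{1}{1 + \frac{1}{7}}\right) \left(14 - \left(3 - \frac{1}{1 + \frac{1}{7}}\right)\right)\right)^{2} = \left(2 \left(-3 + \frac{1}{\frac{8}{7}}\right) \left(14 - \left(3 - \frac{1}{\frac{8}{7}}\right)\right)\right)^{2} = \left(2 \left(-3 + \frac{7}{8}\right) \left(14 + \left(-3 + \frac{7}{8}\right)\right)\right)^{2} = \left(2 \left(- \frac{17}{8}\right) \left(14 - \frac{17}{8}\right)\right)^{2} = \left(2 \left(- \frac{17}{8}\right) \frac{95}{8}\right)^{2} = \left(- \frac{1615}{32}\right)^{2} = \frac{2608225}{1024}$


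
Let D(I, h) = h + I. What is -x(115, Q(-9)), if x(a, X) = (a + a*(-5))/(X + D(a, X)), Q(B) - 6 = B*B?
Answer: 460/289 ≈ 1.5917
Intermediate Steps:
D(I, h) = I + h
Q(B) = 6 + B² (Q(B) = 6 + B*B = 6 + B²)
x(a, X) = -4*a/(a + 2*X) (x(a, X) = (a + a*(-5))/(X + (a + X)) = (a - 5*a)/(X + (X + a)) = (-4*a)/(a + 2*X) = -4*a/(a + 2*X))
-x(115, Q(-9)) = -(-4)*115/(115 + 2*(6 + (-9)²)) = -(-4)*115/(115 + 2*(6 + 81)) = -(-4)*115/(115 + 2*87) = -(-4)*115/(115 + 174) = -(-4)*115/289 = -1*(-460/289) = 460/289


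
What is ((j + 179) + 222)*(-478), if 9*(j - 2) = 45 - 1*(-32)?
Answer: -1770512/9 ≈ -1.9672e+5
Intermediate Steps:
j = 95/9 (j = 2 + (45 - 1*(-32))/9 = 2 + (45 + 32)/9 = 2 + (1/9)*77 = 2 + 77/9 = 95/9 ≈ 10.556)
((j + 179) + 222)*(-478) = ((95/9 + 179) + 222)*(-478) = (1706/9 + 222)*(-478) = (3704/9)*(-478) = -1770512/9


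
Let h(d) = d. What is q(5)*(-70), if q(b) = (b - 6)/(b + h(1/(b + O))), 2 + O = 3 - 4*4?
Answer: 100/7 ≈ 14.286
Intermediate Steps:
O = -15 (O = -2 + (3 - 4*4) = -2 + (3 - 16) = -2 - 13 = -15)
q(b) = (-6 + b)/(b + 1/(-15 + b)) (q(b) = (b - 6)/(b + 1/(b - 15)) = (-6 + b)/(b + 1/(-15 + b)))
q(5)*(-70) = ((-15 + 5)*(-6 + 5)/(1 + 5*(-15 + 5)))*(-70) = (-10*(-1)/(1 + 5*(-10)))*(-70) = (-10*(-1)/(1 - 50))*(-70) = (-10*(-1)/(-49))*(-70) = -1/49*(-10)*(-1)*(-70) = -10/49*(-70) = 100/7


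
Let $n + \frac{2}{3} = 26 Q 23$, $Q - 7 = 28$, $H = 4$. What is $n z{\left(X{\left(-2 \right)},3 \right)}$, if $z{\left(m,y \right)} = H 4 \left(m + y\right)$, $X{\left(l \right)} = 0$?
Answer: $1004608$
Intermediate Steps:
$Q = 35$ ($Q = 7 + 28 = 35$)
$n = \frac{62788}{3}$ ($n = - \frac{2}{3} + 26 \cdot 35 \cdot 23 = - \frac{2}{3} + 910 \cdot 23 = - \frac{2}{3} + 20930 = \frac{62788}{3} \approx 20929.0$)
$z{\left(m,y \right)} = 16 m + 16 y$ ($z{\left(m,y \right)} = 4 \cdot 4 \left(m + y\right) = 16 \left(m + y\right) = 16 m + 16 y$)
$n z{\left(X{\left(-2 \right)},3 \right)} = \frac{62788 \left(16 \cdot 0 + 16 \cdot 3\right)}{3} = \frac{62788 \left(0 + 48\right)}{3} = \frac{62788}{3} \cdot 48 = 1004608$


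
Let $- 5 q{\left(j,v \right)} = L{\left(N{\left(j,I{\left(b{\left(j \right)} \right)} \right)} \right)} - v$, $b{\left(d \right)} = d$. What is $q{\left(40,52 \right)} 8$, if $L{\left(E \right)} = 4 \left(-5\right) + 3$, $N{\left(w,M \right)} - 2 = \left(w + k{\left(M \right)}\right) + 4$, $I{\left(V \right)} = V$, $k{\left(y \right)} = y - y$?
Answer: $\frac{552}{5} \approx 110.4$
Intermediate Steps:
$k{\left(y \right)} = 0$
$N{\left(w,M \right)} = 6 + w$ ($N{\left(w,M \right)} = 2 + \left(\left(w + 0\right) + 4\right) = 2 + \left(w + 4\right) = 2 + \left(4 + w\right) = 6 + w$)
$L{\left(E \right)} = -17$ ($L{\left(E \right)} = -20 + 3 = -17$)
$q{\left(j,v \right)} = \frac{17}{5} + \frac{v}{5}$ ($q{\left(j,v \right)} = - \frac{-17 - v}{5} = \frac{17}{5} + \frac{v}{5}$)
$q{\left(40,52 \right)} 8 = \left(\frac{17}{5} + \frac{1}{5} \cdot 52\right) 8 = \left(\frac{17}{5} + \frac{52}{5}\right) 8 = \frac{69}{5} \cdot 8 = \frac{552}{5}$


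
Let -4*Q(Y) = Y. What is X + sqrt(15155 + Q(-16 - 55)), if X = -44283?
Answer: -44283 + sqrt(60691)/2 ≈ -44160.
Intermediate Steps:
Q(Y) = -Y/4
X + sqrt(15155 + Q(-16 - 55)) = -44283 + sqrt(15155 - (-16 - 55)/4) = -44283 + sqrt(15155 - 1/4*(-71)) = -44283 + sqrt(15155 + 71/4) = -44283 + sqrt(60691/4) = -44283 + sqrt(60691)/2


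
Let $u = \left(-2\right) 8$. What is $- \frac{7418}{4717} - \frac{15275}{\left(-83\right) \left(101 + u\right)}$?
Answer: $\frac{3943637}{6655687} \approx 0.59252$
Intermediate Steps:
$u = -16$
$- \frac{7418}{4717} - \frac{15275}{\left(-83\right) \left(101 + u\right)} = - \frac{7418}{4717} - \frac{15275}{\left(-83\right) \left(101 - 16\right)} = \left(-7418\right) \frac{1}{4717} - \frac{15275}{\left(-83\right) 85} = - \frac{7418}{4717} - \frac{15275}{-7055} = - \frac{7418}{4717} - - \frac{3055}{1411} = - \frac{7418}{4717} + \frac{3055}{1411} = \frac{3943637}{6655687}$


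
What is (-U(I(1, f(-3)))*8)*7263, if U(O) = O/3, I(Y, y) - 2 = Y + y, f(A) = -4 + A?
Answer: 77472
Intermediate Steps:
I(Y, y) = 2 + Y + y (I(Y, y) = 2 + (Y + y) = 2 + Y + y)
U(O) = O/3 (U(O) = O*(⅓) = O/3)
(-U(I(1, f(-3)))*8)*7263 = (-(2 + 1 + (-4 - 3))/3*8)*7263 = (-(2 + 1 - 7)/3*8)*7263 = (-(-4)/3*8)*7263 = (-1*(-4/3)*8)*7263 = ((4/3)*8)*7263 = (32/3)*7263 = 77472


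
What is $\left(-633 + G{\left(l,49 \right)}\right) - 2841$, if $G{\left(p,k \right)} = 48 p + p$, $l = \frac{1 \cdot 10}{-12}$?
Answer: $- \frac{21089}{6} \approx -3514.8$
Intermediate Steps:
$l = - \frac{5}{6}$ ($l = 10 \left(- \frac{1}{12}\right) = - \frac{5}{6} \approx -0.83333$)
$G{\left(p,k \right)} = 49 p$
$\left(-633 + G{\left(l,49 \right)}\right) - 2841 = \left(-633 + 49 \left(- \frac{5}{6}\right)\right) - 2841 = \left(-633 - \frac{245}{6}\right) - 2841 = - \frac{4043}{6} - 2841 = - \frac{21089}{6}$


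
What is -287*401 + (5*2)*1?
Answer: -115077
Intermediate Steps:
-287*401 + (5*2)*1 = -115087 + 10*1 = -115087 + 10 = -115077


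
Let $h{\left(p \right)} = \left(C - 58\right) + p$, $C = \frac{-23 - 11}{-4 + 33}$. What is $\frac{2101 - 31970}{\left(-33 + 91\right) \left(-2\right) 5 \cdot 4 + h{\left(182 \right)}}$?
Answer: $\frac{866201}{63718} \approx 13.594$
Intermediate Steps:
$C = - \frac{34}{29} \approx -1.1724$
$h{\left(p \right)} = - \frac{1716}{29} + p$ ($h{\left(p \right)} = \left(- \frac{34}{29} - 58\right) + p = - \frac{1716}{29} + p$)
$\frac{2101 - 31970}{\left(-33 + 91\right) \left(-2\right) 5 \cdot 4 + h{\left(182 \right)}} = \frac{2101 - 31970}{\left(-33 + 91\right) \left(-2\right) 5 \cdot 4 + \left(- \frac{1716}{29} + 182\right)} = - \frac{29869}{58 \left(\left(-10\right) 4\right) + \frac{3562}{29}} = - \frac{29869}{58 \left(-40\right) + \frac{3562}{29}} = - \frac{29869}{-2320 + \frac{3562}{29}} = - \frac{29869}{- \frac{63718}{29}} = \left(-29869\right) \left(- \frac{29}{63718}\right) = \frac{866201}{63718}$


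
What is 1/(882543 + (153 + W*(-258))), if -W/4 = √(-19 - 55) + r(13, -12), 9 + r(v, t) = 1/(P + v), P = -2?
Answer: 4403905/3847216367304 - 5203*I*√74/3847216367304 ≈ 1.1447e-6 - 1.1634e-8*I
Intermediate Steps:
r(v, t) = -9 + 1/(-2 + v)
W = 392/11 - 4*I*√74 (W = -4*(√(-19 - 55) + (19 - 9*13)/(-2 + 13)) = -4*(√(-74) + (19 - 117)/11) = -4*(I*√74 + (1/11)*(-98)) = -4*(I*√74 - 98/11) = -4*(-98/11 + I*√74) = 392/11 - 4*I*√74 ≈ 35.636 - 34.409*I)
1/(882543 + (153 + W*(-258))) = 1/(882543 + (153 + (392/11 - 4*I*√74)*(-258))) = 1/(882543 + (153 + (-101136/11 + 1032*I*√74))) = 1/(882543 + (-99453/11 + 1032*I*√74)) = 1/(9608520/11 + 1032*I*√74)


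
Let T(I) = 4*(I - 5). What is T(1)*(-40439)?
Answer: 647024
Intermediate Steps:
T(I) = -20 + 4*I (T(I) = 4*(-5 + I) = -20 + 4*I)
T(1)*(-40439) = (-20 + 4*1)*(-40439) = (-20 + 4)*(-40439) = -16*(-40439) = 647024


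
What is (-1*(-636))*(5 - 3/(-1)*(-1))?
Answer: 1272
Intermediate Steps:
(-1*(-636))*(5 - 3/(-1)*(-1)) = 636*(5 - 3*(-1)*(-1)) = 636*(5 + 3*(-1)) = 636*(5 - 3) = 636*2 = 1272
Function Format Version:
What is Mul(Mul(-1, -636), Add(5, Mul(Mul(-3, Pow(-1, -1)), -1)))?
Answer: 1272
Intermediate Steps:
Mul(Mul(-1, -636), Add(5, Mul(Mul(-3, Pow(-1, -1)), -1))) = Mul(636, Add(5, Mul(Mul(-3, -1), -1))) = Mul(636, Add(5, Mul(3, -1))) = Mul(636, Add(5, -3)) = Mul(636, 2) = 1272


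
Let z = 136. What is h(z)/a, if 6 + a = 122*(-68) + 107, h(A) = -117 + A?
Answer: -19/8195 ≈ -0.0023185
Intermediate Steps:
a = -8195 (a = -6 + (122*(-68) + 107) = -6 + (-8296 + 107) = -6 - 8189 = -8195)
h(z)/a = (-117 + 136)/(-8195) = 19*(-1/8195) = -19/8195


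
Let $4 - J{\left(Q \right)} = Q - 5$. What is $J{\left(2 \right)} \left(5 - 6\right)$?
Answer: $-7$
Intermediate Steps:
$J{\left(Q \right)} = 9 - Q$ ($J{\left(Q \right)} = 4 - \left(Q - 5\right) = 4 - \left(-5 + Q\right) = 9 - Q$)
$J{\left(2 \right)} \left(5 - 6\right) = \left(9 - 2\right) \left(5 - 6\right) = \left(9 - 2\right) \left(-1\right) = 7 \left(-1\right) = -7$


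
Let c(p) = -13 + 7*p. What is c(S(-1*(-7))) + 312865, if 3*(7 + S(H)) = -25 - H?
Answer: 938185/3 ≈ 3.1273e+5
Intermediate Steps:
S(H) = -46/3 - H/3 (S(H) = -7 + (-25 - H)/3 = -7 + (-25/3 - H/3) = -46/3 - H/3)
c(S(-1*(-7))) + 312865 = (-13 + 7*(-46/3 - (-1)*(-7)/3)) + 312865 = (-13 + 7*(-46/3 - ⅓*7)) + 312865 = (-13 + 7*(-46/3 - 7/3)) + 312865 = (-13 + 7*(-53/3)) + 312865 = (-13 - 371/3) + 312865 = -410/3 + 312865 = 938185/3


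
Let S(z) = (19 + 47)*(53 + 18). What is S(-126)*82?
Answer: 384252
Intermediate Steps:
S(z) = 4686 (S(z) = 66*71 = 4686)
S(-126)*82 = 4686*82 = 384252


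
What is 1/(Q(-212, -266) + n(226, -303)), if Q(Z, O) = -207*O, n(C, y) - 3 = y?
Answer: 1/54762 ≈ 1.8261e-5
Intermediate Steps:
n(C, y) = 3 + y
1/(Q(-212, -266) + n(226, -303)) = 1/(-207*(-266) + (3 - 303)) = 1/(55062 - 300) = 1/54762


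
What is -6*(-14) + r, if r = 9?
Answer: 93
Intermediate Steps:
-6*(-14) + r = -6*(-14) + 9 = 84 + 9 = 93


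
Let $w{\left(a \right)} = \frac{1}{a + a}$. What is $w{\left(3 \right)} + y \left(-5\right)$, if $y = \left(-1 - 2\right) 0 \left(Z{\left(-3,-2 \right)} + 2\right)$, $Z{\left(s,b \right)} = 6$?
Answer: $\frac{1}{6} \approx 0.16667$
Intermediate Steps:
$w{\left(a \right)} = \frac{1}{2 a}$
$y = 0$ ($y = \left(-1 - 2\right) 0 \left(6 + 2\right) = \left(-3\right) 0 \cdot 8 = 0 \cdot 8 = 0$)
$w{\left(3 \right)} + y \left(-5\right) = \frac{1}{2 \cdot 3} + 0 \left(-5\right) = \frac{1}{2} \cdot \frac{1}{3} + 0 = \frac{1}{6} + 0 = \frac{1}{6}$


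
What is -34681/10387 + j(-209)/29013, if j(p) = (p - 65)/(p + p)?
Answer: -210294346258/62983828479 ≈ -3.3389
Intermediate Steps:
j(p) = (-65 + p)/(2*p) (j(p) = (-65 + p)/((2*p)) = (-65 + p)*(1/(2*p)) = (-65 + p)/(2*p))
-34681/10387 + j(-209)/29013 = -34681/10387 + ((½)*(-65 - 209)/(-209))/29013 = -34681*1/10387 + ((½)*(-1/209)*(-274))*(1/29013) = -34681/10387 + (137/209)*(1/29013) = -34681/10387 + 137/6063717 = -210294346258/62983828479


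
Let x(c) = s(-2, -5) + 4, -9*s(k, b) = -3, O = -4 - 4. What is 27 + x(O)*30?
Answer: 157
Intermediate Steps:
O = -8
s(k, b) = ⅓ (s(k, b) = -⅑*(-3) = ⅓)
x(c) = 13/3 (x(c) = ⅓ + 4 = 13/3)
27 + x(O)*30 = 27 + (13/3)*30 = 27 + 130 = 157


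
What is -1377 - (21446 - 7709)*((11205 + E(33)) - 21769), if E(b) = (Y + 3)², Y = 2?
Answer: 144772866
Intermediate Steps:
E(b) = 25 (E(b) = (2 + 3)² = 5² = 25)
-1377 - (21446 - 7709)*((11205 + E(33)) - 21769) = -1377 - (21446 - 7709)*((11205 + 25) - 21769) = -1377 - 13737*(11230 - 21769) = -1377 - 13737*(-10539) = -1377 - 1*(-144774243) = -1377 + 144774243 = 144772866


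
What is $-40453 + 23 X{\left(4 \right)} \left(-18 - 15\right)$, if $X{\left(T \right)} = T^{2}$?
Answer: $-52597$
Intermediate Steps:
$-40453 + 23 X{\left(4 \right)} \left(-18 - 15\right) = -40453 + 23 \cdot 4^{2} \left(-18 - 15\right) = -40453 + 23 \cdot 16 \left(-33\right) = -40453 + 368 \left(-33\right) = -40453 - 12144 = -52597$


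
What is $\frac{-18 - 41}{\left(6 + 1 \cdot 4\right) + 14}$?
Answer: $- \frac{59}{24} \approx -2.4583$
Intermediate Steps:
$\frac{-18 - 41}{\left(6 + 1 \cdot 4\right) + 14} = \frac{-18 + \left(-55 + 14\right)}{\left(6 + 4\right) + 14} = \frac{-18 - 41}{10 + 14} = - \frac{59}{24}$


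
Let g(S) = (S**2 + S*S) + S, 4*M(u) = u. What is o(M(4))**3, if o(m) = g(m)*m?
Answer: 27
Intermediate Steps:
M(u) = u/4
g(S) = S + 2*S**2 (g(S) = (S**2 + S**2) + S = 2*S**2 + S = S + 2*S**2)
o(m) = m**2*(1 + 2*m) (o(m) = (m*(1 + 2*m))*m = m**2*(1 + 2*m))
o(M(4))**3 = (((1/4)*4)**2*(1 + 2*((1/4)*4)))**3 = (1**2*(1 + 2*1))**3 = (1*(1 + 2))**3 = (1*3)**3 = 3**3 = 27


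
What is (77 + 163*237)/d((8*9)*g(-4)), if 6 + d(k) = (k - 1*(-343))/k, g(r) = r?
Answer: -11147904/1783 ≈ -6252.3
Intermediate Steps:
d(k) = -6 + (343 + k)/k (d(k) = -6 + (k - 1*(-343))/k = -6 + (k + 343)/k = -6 + (343 + k)/k)
(77 + 163*237)/d((8*9)*g(-4)) = (77 + 163*237)/(-5 + 343/(((8*9)*(-4)))) = (77 + 38631)/(-5 + 343/((72*(-4)))) = 38708/(-5 + 343/(-288)) = 38708/(-5 + 343*(-1/288)) = 38708/(-5 - 343/288) = 38708/(-1783/288) = 38708*(-288/1783) = -11147904/1783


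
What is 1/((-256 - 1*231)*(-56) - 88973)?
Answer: -1/61701 ≈ -1.6207e-5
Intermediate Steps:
1/((-256 - 1*231)*(-56) - 88973) = 1/((-256 - 231)*(-56) - 88973) = 1/(-487*(-56) - 88973) = 1/(27272 - 88973) = 1/(-61701) = -1/61701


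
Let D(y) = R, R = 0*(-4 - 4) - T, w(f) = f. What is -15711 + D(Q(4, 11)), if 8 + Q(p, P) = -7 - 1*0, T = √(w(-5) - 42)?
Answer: -15711 - I*√47 ≈ -15711.0 - 6.8557*I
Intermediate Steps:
T = I*√47 (T = √(-5 - 42) = √(-47) = I*√47 ≈ 6.8557*I)
Q(p, P) = -15 (Q(p, P) = -8 + (-7 - 1*0) = -8 + (-7 + 0) = -8 - 7 = -15)
R = -I*√47 (R = 0*(-4 - 4) - I*√47 = 0*(-8) - I*√47 = 0 - I*√47 = -I*√47 ≈ -6.8557*I)
D(y) = -I*√47
-15711 + D(Q(4, 11)) = -15711 - I*√47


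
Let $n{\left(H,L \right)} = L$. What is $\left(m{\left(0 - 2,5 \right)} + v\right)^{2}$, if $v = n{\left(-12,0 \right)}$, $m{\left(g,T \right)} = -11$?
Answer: $121$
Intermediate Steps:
$v = 0$
$\left(m{\left(0 - 2,5 \right)} + v\right)^{2} = \left(-11 + 0\right)^{2} = \left(-11\right)^{2} = 121$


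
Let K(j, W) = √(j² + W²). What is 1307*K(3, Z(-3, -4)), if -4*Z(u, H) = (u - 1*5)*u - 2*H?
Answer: 1307*√73 ≈ 11167.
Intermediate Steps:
Z(u, H) = H/2 - u*(-5 + u)/4 (Z(u, H) = -((u - 1*5)*u - 2*H)/4 = -((u - 5)*u - 2*H)/4 = -((-5 + u)*u - 2*H)/4 = -(u*(-5 + u) - 2*H)/4 = -(-2*H + u*(-5 + u))/4 = H/2 - u*(-5 + u)/4)
K(j, W) = √(W² + j²)
1307*K(3, Z(-3, -4)) = 1307*√(((½)*(-4) - ¼*(-3)² + (5/4)*(-3))² + 3²) = 1307*√((-2 - ¼*9 - 15/4)² + 9) = 1307*√((-2 - 9/4 - 15/4)² + 9) = 1307*√((-8)² + 9) = 1307*√(64 + 9) = 1307*√73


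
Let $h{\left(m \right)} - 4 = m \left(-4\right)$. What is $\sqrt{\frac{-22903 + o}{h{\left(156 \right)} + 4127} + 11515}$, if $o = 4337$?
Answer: $\frac{\sqrt{141558438273}}{3507} \approx 107.28$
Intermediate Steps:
$h{\left(m \right)} = 4 - 4 m$ ($h{\left(m \right)} = 4 + m \left(-4\right) = 4 - 4 m$)
$\sqrt{\frac{-22903 + o}{h{\left(156 \right)} + 4127} + 11515} = \sqrt{\frac{-22903 + 4337}{\left(4 - 624\right) + 4127} + 11515} = \sqrt{- \frac{18566}{\left(4 - 624\right) + 4127} + 11515} = \sqrt{- \frac{18566}{-620 + 4127} + 11515} = \sqrt{- \frac{18566}{3507} + 11515} = \sqrt{\frac{40364539}{3507}} = \frac{\sqrt{141558438273}}{3507}$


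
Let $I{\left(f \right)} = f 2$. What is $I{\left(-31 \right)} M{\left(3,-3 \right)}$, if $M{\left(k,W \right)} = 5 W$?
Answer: $930$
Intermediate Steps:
$I{\left(f \right)} = 2 f$
$I{\left(-31 \right)} M{\left(3,-3 \right)} = 2 \left(-31\right) 5 \left(-3\right) = \left(-62\right) \left(-15\right) = 930$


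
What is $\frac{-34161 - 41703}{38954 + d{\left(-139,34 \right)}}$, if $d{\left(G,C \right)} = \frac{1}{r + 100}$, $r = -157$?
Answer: $- \frac{4324248}{2220377} \approx -1.9475$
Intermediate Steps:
$d{\left(G,C \right)} = - \frac{1}{57}$ ($d{\left(G,C \right)} = \frac{1}{-157 + 100} = \frac{1}{-57} = - \frac{1}{57}$)
$\frac{-34161 - 41703}{38954 + d{\left(-139,34 \right)}} = \frac{-34161 - 41703}{38954 - \frac{1}{57}} = - \frac{75864}{\frac{2220377}{57}} = \left(-75864\right) \frac{57}{2220377} = - \frac{4324248}{2220377}$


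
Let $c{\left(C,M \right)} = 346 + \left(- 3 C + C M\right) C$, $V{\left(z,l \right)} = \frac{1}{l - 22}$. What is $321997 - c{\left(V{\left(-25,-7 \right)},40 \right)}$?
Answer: $\frac{270508454}{841} \approx 3.2165 \cdot 10^{5}$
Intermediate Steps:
$V{\left(z,l \right)} = \frac{1}{-22 + l}$
$c{\left(C,M \right)} = 346 + C \left(- 3 C + C M\right)$
$321997 - c{\left(V{\left(-25,-7 \right)},40 \right)} = 321997 - \left(346 - 3 \left(\frac{1}{-22 - 7}\right)^{2} + 40 \left(\frac{1}{-22 - 7}\right)^{2}\right) = 321997 - \left(346 - 3 \left(\frac{1}{-29}\right)^{2} + 40 \left(\frac{1}{-29}\right)^{2}\right) = 321997 - \left(346 - 3 \left(- \frac{1}{29}\right)^{2} + 40 \left(- \frac{1}{29}\right)^{2}\right) = 321997 - \left(346 - \frac{3}{841} + 40 \cdot \frac{1}{841}\right) = 321997 - \left(346 - \frac{3}{841} + \frac{40}{841}\right) = 321997 - \frac{291023}{841} = \frac{270508454}{841}$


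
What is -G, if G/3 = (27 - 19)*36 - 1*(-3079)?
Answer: -10101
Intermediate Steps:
G = 10101 (G = 3*((27 - 19)*36 - 1*(-3079)) = 3*(8*36 + 3079) = 3*(288 + 3079) = 3*3367 = 10101)
-G = -1*10101 = -10101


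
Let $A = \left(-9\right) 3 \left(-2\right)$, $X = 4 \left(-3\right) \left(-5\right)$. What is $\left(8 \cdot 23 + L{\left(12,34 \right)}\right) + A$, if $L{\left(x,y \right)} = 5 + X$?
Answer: $303$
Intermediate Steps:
$X = 60$ ($X = \left(-12\right) \left(-5\right) = 60$)
$A = 54$ ($A = \left(-27\right) \left(-2\right) = 54$)
$L{\left(x,y \right)} = 65$ ($L{\left(x,y \right)} = 5 + 60 = 65$)
$\left(8 \cdot 23 + L{\left(12,34 \right)}\right) + A = \left(8 \cdot 23 + 65\right) + 54 = \left(184 + 65\right) + 54 = 249 + 54 = 303$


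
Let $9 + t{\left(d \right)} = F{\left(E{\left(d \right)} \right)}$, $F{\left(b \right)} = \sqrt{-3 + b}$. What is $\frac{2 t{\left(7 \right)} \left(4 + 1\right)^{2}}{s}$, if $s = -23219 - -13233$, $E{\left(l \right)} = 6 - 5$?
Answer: $\frac{225}{4993} - \frac{25 i \sqrt{2}}{4993} \approx 0.045063 - 0.007081 i$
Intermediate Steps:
$E{\left(l \right)} = 1$ ($E{\left(l \right)} = 6 - 5 = 1$)
$s = -9986$ ($s = -23219 + 13233 = -9986$)
$t{\left(d \right)} = -9 + i \sqrt{2}$ ($t{\left(d \right)} = -9 + \sqrt{-3 + 1} = -9 + \sqrt{-2} = -9 + i \sqrt{2}$)
$\frac{2 t{\left(7 \right)} \left(4 + 1\right)^{2}}{s} = \frac{2 \left(-9 + i \sqrt{2}\right) \left(4 + 1\right)^{2}}{-9986} = \left(-18 + 2 i \sqrt{2}\right) 5^{2} \left(- \frac{1}{9986}\right) = \left(-18 + 2 i \sqrt{2}\right) 25 \left(- \frac{1}{9986}\right) = \left(-450 + 50 i \sqrt{2}\right) \left(- \frac{1}{9986}\right) = \frac{225}{4993} - \frac{25 i \sqrt{2}}{4993}$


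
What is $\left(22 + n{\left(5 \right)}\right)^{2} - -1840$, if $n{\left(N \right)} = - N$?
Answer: $2129$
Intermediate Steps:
$\left(22 + n{\left(5 \right)}\right)^{2} - -1840 = \left(22 - 5\right)^{2} - -1840 = \left(22 - 5\right)^{2} + 1840 = 17^{2} + 1840 = 289 + 1840 = 2129$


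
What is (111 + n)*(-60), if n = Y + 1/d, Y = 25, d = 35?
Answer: -57132/7 ≈ -8161.7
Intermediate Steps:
n = 876/35 (n = 25 + 1/35 = 876/35 ≈ 25.029)
(111 + n)*(-60) = (111 + 876/35)*(-60) = (4761/35)*(-60) = -57132/7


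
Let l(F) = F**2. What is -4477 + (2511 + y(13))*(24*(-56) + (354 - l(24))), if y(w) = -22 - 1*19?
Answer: -3872497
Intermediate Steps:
y(w) = -41 (y(w) = -22 - 19 = -41)
-4477 + (2511 + y(13))*(24*(-56) + (354 - l(24))) = -4477 + (2511 - 41)*(24*(-56) + (354 - 1*24**2)) = -4477 + 2470*(-1344 + (354 - 1*576)) = -4477 + 2470*(-1344 + (354 - 576)) = -4477 + 2470*(-1344 - 222) = -4477 + 2470*(-1566) = -4477 - 3868020 = -3872497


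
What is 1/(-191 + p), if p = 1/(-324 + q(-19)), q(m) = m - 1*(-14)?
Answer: -329/62840 ≈ -0.0052355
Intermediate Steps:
q(m) = 14 + m (q(m) = m + 14 = 14 + m)
p = -1/329 (p = 1/(-324 + (14 - 19)) = 1/(-324 - 5) = 1/(-329) = -1/329 ≈ -0.0030395)
1/(-191 + p) = 1/(-191 - 1/329) = 1/(-62840/329) = -329/62840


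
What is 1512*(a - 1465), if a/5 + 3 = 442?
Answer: 1103760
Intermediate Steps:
a = 2195 (a = -15 + 5*442 = -15 + 2210 = 2195)
1512*(a - 1465) = 1512*(2195 - 1465) = 1512*730 = 1103760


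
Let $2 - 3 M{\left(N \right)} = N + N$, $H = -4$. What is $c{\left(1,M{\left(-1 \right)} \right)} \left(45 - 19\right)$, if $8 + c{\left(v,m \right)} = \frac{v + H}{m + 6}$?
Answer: $- \frac{2405}{11} \approx -218.64$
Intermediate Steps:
$M{\left(N \right)} = \frac{2}{3} - \frac{2 N}{3}$ ($M{\left(N \right)} = \frac{2}{3} - \frac{N + N}{3} = \frac{2}{3} - \frac{2 N}{3}$)
$c{\left(v,m \right)} = -8 + \frac{-4 + v}{6 + m}$ ($c{\left(v,m \right)} = -8 + \frac{v - 4}{m + 6} = -8 + \frac{-4 + v}{6 + m}$)
$c{\left(1,M{\left(-1 \right)} \right)} \left(45 - 19\right) = \frac{-52 + 1 - 8 \left(\frac{2}{3} - - \frac{2}{3}\right)}{6 + \left(\frac{2}{3} - - \frac{2}{3}\right)} \left(45 - 19\right) = \frac{-52 + 1 - 8 \left(\frac{2}{3} + \frac{2}{3}\right)}{6 + \left(\frac{2}{3} + \frac{2}{3}\right)} 26 = \frac{-52 + 1 - \frac{32}{3}}{6 + \frac{4}{3}} \cdot 26 = \frac{-52 + 1 - \frac{32}{3}}{\frac{22}{3}} \cdot 26 = \frac{3}{22} \left(- \frac{185}{3}\right) 26 = \left(- \frac{185}{22}\right) 26 = - \frac{2405}{11}$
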